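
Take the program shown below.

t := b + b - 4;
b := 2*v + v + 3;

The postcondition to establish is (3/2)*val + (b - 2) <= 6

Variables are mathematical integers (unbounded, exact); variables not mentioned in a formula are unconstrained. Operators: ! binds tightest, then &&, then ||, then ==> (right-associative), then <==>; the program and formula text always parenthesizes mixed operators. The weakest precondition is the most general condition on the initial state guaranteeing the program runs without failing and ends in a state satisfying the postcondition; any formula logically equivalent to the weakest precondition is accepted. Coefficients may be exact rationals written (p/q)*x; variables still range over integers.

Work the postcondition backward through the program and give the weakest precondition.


Working backward. After the program, the postcondition (3/2)*val + (b - 2) <= 6 must hold; in canonical form it is b + (3/2)*val <= 8.
Before b := 2*v + v + 3: 3*v + (3/2)*val <= 5
Before t := b + b - 4: 3*v + (3/2)*val <= 5
Answer: WP = 3*v + (3/2)*val <= 5


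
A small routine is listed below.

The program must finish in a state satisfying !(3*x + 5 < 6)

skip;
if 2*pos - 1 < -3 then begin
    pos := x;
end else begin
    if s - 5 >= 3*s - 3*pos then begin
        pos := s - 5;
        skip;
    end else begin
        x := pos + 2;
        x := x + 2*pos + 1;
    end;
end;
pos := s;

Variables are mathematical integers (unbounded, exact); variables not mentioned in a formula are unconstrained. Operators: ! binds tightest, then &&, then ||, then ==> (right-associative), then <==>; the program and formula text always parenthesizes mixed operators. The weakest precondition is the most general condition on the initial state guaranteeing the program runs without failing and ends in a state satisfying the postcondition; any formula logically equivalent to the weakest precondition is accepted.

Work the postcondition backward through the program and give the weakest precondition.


Working backward. After the program, the postcondition !(3*x + 5 < 6) must hold; in canonical form it is !(3*x < 1).
Before pos := s: !(3*x < 1)
Then branch requires !(3*x < 1); else branch requires (3*pos >= 2*s + 5 ==> (!(3*x < 1))) && ((!(3*pos >= 2*s + 5)) ==> (!(9*pos < -8))).
Before the if: (2*pos < -2 ==> (!(3*x < 1))) && ((!(2*pos < -2)) ==> ((3*pos >= 2*s + 5 ==> (!(3*x < 1))) && ((!(3*pos >= 2*s + 5)) ==> (!(9*pos < -8)))))
Before skip: (2*pos < -2 ==> (!(3*x < 1))) && ((!(2*pos < -2)) ==> ((3*pos >= 2*s + 5 ==> (!(3*x < 1))) && ((!(3*pos >= 2*s + 5)) ==> (!(9*pos < -8)))))
Answer: WP = (2*pos < -2 ==> (!(3*x < 1))) && ((!(2*pos < -2)) ==> ((3*pos >= 2*s + 5 ==> (!(3*x < 1))) && ((!(3*pos >= 2*s + 5)) ==> (!(9*pos < -8)))))


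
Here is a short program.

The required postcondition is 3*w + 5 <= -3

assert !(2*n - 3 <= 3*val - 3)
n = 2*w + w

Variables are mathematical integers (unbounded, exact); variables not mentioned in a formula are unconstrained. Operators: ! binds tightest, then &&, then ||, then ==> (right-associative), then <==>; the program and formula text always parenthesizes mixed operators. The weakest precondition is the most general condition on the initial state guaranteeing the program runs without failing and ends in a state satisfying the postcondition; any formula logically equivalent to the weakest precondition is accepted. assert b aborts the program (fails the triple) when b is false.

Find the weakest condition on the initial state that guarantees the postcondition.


Working backward. After the program, the postcondition 3*w + 5 <= -3 must hold; in canonical form it is 3*w <= -8.
Before n := 2*w + w: 3*w <= -8
Before assert !(2*n - 3 <= 3*val - 3): (!(2*n <= 3*val)) && 3*w <= -8
Answer: WP = (!(2*n <= 3*val)) && 3*w <= -8


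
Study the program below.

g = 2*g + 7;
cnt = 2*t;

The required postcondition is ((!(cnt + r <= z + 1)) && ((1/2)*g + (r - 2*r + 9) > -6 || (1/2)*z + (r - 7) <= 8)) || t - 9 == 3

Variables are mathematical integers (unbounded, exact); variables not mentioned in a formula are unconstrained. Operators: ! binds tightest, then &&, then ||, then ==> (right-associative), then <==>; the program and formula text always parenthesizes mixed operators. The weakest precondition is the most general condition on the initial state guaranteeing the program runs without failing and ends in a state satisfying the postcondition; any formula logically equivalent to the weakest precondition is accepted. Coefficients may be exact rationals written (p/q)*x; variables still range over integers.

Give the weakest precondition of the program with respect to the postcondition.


Working backward. After the program, the postcondition ((!(cnt + r <= z + 1)) && ((1/2)*g + (r - 2*r + 9) > -6 || (1/2)*z + (r - 7) <= 8)) || t - 9 == 3 must hold; in canonical form it is ((!(cnt + r <= z + 1)) && ((1/2)*g > r - 15 || r + (1/2)*z <= 15)) || t == 12.
Before cnt := 2*t: ((!(r + 2*t <= z + 1)) && ((1/2)*g > r - 15 || r + (1/2)*z <= 15)) || t == 12
Before g := 2*g + 7: ((!(r + 2*t <= z + 1)) && (g > r - 37/2 || r + (1/2)*z <= 15)) || t == 12
Answer: WP = ((!(r + 2*t <= z + 1)) && (g > r - 37/2 || r + (1/2)*z <= 15)) || t == 12


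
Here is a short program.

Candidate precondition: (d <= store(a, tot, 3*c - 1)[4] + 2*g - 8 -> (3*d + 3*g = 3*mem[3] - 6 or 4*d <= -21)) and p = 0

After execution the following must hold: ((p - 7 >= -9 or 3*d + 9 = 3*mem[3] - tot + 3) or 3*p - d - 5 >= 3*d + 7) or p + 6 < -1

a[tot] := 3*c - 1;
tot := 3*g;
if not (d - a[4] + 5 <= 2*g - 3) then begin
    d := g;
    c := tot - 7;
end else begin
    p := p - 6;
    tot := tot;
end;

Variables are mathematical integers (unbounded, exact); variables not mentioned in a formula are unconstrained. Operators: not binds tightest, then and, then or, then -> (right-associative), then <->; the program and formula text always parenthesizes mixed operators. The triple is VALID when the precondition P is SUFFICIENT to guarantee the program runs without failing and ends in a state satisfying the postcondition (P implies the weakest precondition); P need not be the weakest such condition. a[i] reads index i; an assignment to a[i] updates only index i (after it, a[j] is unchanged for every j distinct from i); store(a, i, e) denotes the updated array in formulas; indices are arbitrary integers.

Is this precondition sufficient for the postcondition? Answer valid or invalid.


Working backward. After the program, the postcondition ((p - 7 >= -9 or 3*d + 9 = 3*mem[3] - tot + 3) or 3*p - d - 5 >= 3*d + 7) or p + 6 < -1 must hold; in canonical form it is p >= -2 or 3*d + tot = 3*mem[3] - 6 or 3*p >= 4*d + 12 or p < -7.
Then branch requires p >= -2 or 3*g + tot = 3*mem[3] - 6 or 3*p >= 4*g + 12 or p < -7; else branch requires p >= 4 or 3*d + tot = 3*mem[3] - 6 or 3*p >= 4*d + 30 or p < -1.
Before the if: ((not (d <= a[4] + 2*g - 8)) -> (p >= -2 or 3*g + tot = 3*mem[3] - 6 or 3*p >= 4*g + 12 or p < -7)) and (d <= a[4] + 2*g - 8 -> (p >= 4 or 3*d + tot = 3*mem[3] - 6 or 3*p >= 4*d + 30 or p < -1))
Before tot := 3*g: ((not (d <= a[4] + 2*g - 8)) -> (p >= -2 or 6*g = 3*mem[3] - 6 or 3*p >= 4*g + 12 or p < -7)) and (d <= a[4] + 2*g - 8 -> (p >= 4 or 3*d + 3*g = 3*mem[3] - 6 or 3*p >= 4*d + 30 or p < -1))
Before a[tot] := 3*c - 1: ((not (d <= store(a, tot, 3*c - 1)[4] + 2*g - 8)) -> (p >= -2 or 6*g = 3*mem[3] - 6 or 3*p >= 4*g + 12 or p < -7)) and (d <= store(a, tot, 3*c - 1)[4] + 2*g - 8 -> (p >= 4 or 3*d + 3*g = 3*mem[3] - 6 or 3*p >= 4*d + 30 or p < -1))
The weakest precondition is ((not (d <= store(a, tot, 3*c - 1)[4] + 2*g - 8)) -> (p >= -2 or 6*g = 3*mem[3] - 6 or 3*p >= 4*g + 12 or p < -7)) and (d <= store(a, tot, 3*c - 1)[4] + 2*g - 8 -> (p >= 4 or 3*d + 3*g = 3*mem[3] - 6 or 3*p >= 4*d + 30 or p < -1)).
Check whether (d <= store(a, tot, 3*c - 1)[4] + 2*g - 8 -> (3*d + 3*g = 3*mem[3] - 6 or 4*d <= -21)) and p = 0 implies it.
Countermodel: at the initial state a = {[3] = 3, [4] = 3, elsewhere 3}, c = 1, d = -6, g = 0, mem = {[3] = -5, [4] = -5, elsewhere -5}, p = 0, tot = 4, the precondition holds but the weakest precondition fails.
Answer: invalid


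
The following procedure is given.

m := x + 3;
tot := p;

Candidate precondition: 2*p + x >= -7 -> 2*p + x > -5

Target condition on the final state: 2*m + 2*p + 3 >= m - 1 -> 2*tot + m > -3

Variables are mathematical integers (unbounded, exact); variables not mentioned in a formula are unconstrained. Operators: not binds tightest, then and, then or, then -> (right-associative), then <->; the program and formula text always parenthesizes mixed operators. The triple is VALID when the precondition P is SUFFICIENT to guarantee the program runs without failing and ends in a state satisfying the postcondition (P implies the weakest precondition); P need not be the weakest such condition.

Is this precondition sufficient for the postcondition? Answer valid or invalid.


Working backward. After the program, the postcondition 2*m + 2*p + 3 >= m - 1 -> 2*tot + m > -3 must hold; in canonical form it is m + 2*p >= -4 -> m + 2*tot > -3.
Before tot := p: m + 2*p >= -4 -> m + 2*p > -3
Before m := x + 3: 2*p + x >= -7 -> 2*p + x > -6
The weakest precondition is 2*p + x >= -7 -> 2*p + x > -6.
Check whether 2*p + x >= -7 -> 2*p + x > -5 implies it.
Every state satisfying the precondition satisfies the weakest precondition: the implication holds.
Answer: valid


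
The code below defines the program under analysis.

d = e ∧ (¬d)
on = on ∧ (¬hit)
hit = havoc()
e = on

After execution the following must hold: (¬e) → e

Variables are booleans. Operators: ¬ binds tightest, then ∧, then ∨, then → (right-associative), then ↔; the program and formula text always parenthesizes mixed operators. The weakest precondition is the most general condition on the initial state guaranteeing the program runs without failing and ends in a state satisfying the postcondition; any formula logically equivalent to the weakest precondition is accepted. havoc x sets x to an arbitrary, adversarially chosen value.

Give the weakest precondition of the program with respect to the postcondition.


Working backward. After the program, (¬e) → e must hold.
Before e := on: (¬on) → on
Before havoc hit: (¬on) → on
Before on := on ∧ (¬hit): (¬(on ∧ (¬hit))) → (on ∧ (¬hit))
Before d := e ∧ (¬d): (¬(on ∧ (¬hit))) → (on ∧ (¬hit))
Answer: WP = (¬(on ∧ (¬hit))) → (on ∧ (¬hit))


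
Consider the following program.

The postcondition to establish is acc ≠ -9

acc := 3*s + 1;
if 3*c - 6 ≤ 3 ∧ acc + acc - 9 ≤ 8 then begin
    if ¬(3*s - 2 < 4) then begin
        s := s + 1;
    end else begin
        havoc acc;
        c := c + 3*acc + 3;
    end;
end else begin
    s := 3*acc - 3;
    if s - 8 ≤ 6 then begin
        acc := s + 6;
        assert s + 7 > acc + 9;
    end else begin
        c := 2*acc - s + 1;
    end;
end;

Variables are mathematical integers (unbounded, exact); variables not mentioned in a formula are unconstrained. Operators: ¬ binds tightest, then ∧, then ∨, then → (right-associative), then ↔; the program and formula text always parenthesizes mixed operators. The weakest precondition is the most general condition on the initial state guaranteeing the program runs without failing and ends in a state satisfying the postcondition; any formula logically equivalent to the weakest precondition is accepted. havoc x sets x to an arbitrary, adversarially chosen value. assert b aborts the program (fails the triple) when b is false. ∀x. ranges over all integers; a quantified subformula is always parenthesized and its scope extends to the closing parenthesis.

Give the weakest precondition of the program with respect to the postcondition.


Working backward. After the program, acc ≠ -9 must hold.
Then branch requires ((¬(3*s < 6)) → acc ≠ -9) ∧ (3*s < 6 → (∀acc_1. acc_1 ≠ -9)); else branch requires (¬(3*acc ≤ 17)) ∧ ((¬(3*acc ≤ 17)) → acc ≠ -9).
Before the if: ((3*c ≤ 9 ∧ 2*acc ≤ 17) → (((¬(3*s < 6)) → acc ≠ -9) ∧ (3*s < 6 → (∀acc_1. acc_1 ≠ -9)))) ∧ ((¬(3*c ≤ 9 ∧ 2*acc ≤ 17)) → ((¬(3*acc ≤ 17)) ∧ ((¬(3*acc ≤ 17)) → acc ≠ -9)))
Before acc := 3*s + 1: ((3*c ≤ 9 ∧ 6*s ≤ 15) → (((¬(3*s < 6)) → 3*s ≠ -10) ∧ (3*s < 6 → (∀acc_1. acc_1 ≠ -9)))) ∧ ((¬(3*c ≤ 9 ∧ 6*s ≤ 15)) → ((¬(9*s ≤ 14)) ∧ ((¬(9*s ≤ 14)) → 3*s ≠ -10)))
Answer: WP = ((3*c ≤ 9 ∧ 6*s ≤ 15) → (((¬(3*s < 6)) → 3*s ≠ -10) ∧ (3*s < 6 → (∀acc_1. acc_1 ≠ -9)))) ∧ ((¬(3*c ≤ 9 ∧ 6*s ≤ 15)) → ((¬(9*s ≤ 14)) ∧ ((¬(9*s ≤ 14)) → 3*s ≠ -10)))


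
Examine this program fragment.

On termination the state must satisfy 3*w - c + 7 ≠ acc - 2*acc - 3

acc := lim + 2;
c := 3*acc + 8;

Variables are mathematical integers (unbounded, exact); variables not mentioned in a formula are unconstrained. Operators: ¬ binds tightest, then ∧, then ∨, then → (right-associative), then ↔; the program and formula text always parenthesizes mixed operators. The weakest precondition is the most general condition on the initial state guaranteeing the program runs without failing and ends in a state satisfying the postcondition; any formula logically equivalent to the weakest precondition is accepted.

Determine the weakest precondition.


Working backward. After the program, the postcondition 3*w - c + 7 ≠ acc - 2*acc - 3 must hold; in canonical form it is acc + 3*w ≠ c - 10.
Before c := 3*acc + 8: 3*w ≠ 2*acc - 2
Before acc := lim + 2: 3*w ≠ 2*lim + 2
Answer: WP = 3*w ≠ 2*lim + 2


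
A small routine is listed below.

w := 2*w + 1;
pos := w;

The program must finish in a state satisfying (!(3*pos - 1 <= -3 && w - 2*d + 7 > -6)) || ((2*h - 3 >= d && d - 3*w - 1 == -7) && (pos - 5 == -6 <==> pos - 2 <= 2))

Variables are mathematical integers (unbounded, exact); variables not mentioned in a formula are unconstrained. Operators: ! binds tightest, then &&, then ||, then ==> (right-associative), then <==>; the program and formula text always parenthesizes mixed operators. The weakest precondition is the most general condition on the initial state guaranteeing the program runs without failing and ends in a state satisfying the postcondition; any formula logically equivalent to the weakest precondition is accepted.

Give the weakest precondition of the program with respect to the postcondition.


Working backward. After the program, the postcondition (!(3*pos - 1 <= -3 && w - 2*d + 7 > -6)) || ((2*h - 3 >= d && d - 3*w - 1 == -7) && (pos - 5 == -6 <==> pos - 2 <= 2)) must hold; in canonical form it is (!(3*pos <= -2 && w > 2*d - 13)) || (2*h >= d + 3 && d == 3*w - 6 && (pos == -1 <==> pos <= 4)).
Before pos := w: (!(3*w <= -2 && w > 2*d - 13)) || (2*h >= d + 3 && d == 3*w - 6 && (w == -1 <==> w <= 4))
Before w := 2*w + 1: (!(6*w <= -5 && 2*w > 2*d - 14)) || (2*h >= d + 3 && d == 6*w - 3 && (2*w == -2 <==> 2*w <= 3))
Answer: WP = (!(6*w <= -5 && 2*w > 2*d - 14)) || (2*h >= d + 3 && d == 6*w - 3 && (2*w == -2 <==> 2*w <= 3))


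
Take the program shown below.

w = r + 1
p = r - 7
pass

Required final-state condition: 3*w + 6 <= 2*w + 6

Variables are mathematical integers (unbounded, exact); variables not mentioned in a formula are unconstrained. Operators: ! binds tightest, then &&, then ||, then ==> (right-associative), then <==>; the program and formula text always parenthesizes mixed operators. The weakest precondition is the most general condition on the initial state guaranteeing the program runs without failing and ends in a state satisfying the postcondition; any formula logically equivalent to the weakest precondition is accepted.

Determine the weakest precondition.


Working backward. After the program, the postcondition 3*w + 6 <= 2*w + 6 must hold; in canonical form it is w <= 0.
Before skip: w <= 0
Before p := r - 7: w <= 0
Before w := r + 1: r <= -1
Answer: WP = r <= -1


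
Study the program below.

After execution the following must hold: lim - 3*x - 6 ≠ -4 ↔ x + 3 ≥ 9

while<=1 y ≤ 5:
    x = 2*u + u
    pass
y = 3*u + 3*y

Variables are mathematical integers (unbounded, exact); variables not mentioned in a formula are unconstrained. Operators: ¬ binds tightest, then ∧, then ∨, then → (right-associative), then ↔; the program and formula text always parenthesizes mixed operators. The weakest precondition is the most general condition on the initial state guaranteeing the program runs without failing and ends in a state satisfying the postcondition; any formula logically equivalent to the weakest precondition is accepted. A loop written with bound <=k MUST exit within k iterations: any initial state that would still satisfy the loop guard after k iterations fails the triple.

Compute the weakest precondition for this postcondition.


Working backward. After the program, the postcondition lim - 3*x - 6 ≠ -4 ↔ x + 3 ≥ 9 must hold; in canonical form it is lim ≠ 3*x + 2 ↔ x ≥ 6.
Before y := 3*u + 3*y: lim ≠ 3*x + 2 ↔ x ≥ 6
Before the loop (bound <=1), unroll the exhaustion recursion (WP_0 = exit-now case; WP_j = one more guarded iteration, up to j = 1):
  WP_0: (¬(y ≤ 5)) ∧ (lim ≠ 3*x + 2 ↔ x ≥ 6)
  WP_1: (y ≤ 5 → ((¬(y ≤ 5)) ∧ (lim ≠ 9*u + 2 ↔ 3*u ≥ 6))) ∧ ((¬(y ≤ 5)) → (lim ≠ 3*x + 2 ↔ x ≥ 6))
So before the loop: (y ≤ 5 → ((¬(y ≤ 5)) ∧ (lim ≠ 9*u + 2 ↔ 3*u ≥ 6))) ∧ ((¬(y ≤ 5)) → (lim ≠ 3*x + 2 ↔ x ≥ 6))
Answer: WP = (y ≤ 5 → ((¬(y ≤ 5)) ∧ (lim ≠ 9*u + 2 ↔ 3*u ≥ 6))) ∧ ((¬(y ≤ 5)) → (lim ≠ 3*x + 2 ↔ x ≥ 6))


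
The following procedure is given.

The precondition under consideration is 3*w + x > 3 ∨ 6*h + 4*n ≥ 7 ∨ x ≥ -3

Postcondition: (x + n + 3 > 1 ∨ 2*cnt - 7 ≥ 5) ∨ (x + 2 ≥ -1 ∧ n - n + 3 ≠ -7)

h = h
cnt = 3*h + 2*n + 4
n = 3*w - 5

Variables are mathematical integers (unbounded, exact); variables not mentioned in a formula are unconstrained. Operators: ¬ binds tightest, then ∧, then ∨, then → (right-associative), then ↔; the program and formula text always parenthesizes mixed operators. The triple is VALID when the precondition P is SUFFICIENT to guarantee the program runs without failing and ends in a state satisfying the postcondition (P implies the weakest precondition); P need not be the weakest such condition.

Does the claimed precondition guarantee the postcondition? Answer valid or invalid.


Working backward. After the program, the postcondition (x + n + 3 > 1 ∨ 2*cnt - 7 ≥ 5) ∨ (x + 2 ≥ -1 ∧ n - n + 3 ≠ -7) must hold; in canonical form it is n + x > -2 ∨ 2*cnt ≥ 12 ∨ x ≥ -3.
Before n := 3*w - 5: 3*w + x > 3 ∨ 2*cnt ≥ 12 ∨ x ≥ -3
Before cnt := 3*h + 2*n + 4: 3*w + x > 3 ∨ 6*h + 4*n ≥ 4 ∨ x ≥ -3
Before h := h: 3*w + x > 3 ∨ 6*h + 4*n ≥ 4 ∨ x ≥ -3
The weakest precondition is 3*w + x > 3 ∨ 6*h + 4*n ≥ 4 ∨ x ≥ -3.
Check whether 3*w + x > 3 ∨ 6*h + 4*n ≥ 7 ∨ x ≥ -3 implies it.
Every state satisfying the precondition satisfies the weakest precondition: the implication holds.
Answer: valid


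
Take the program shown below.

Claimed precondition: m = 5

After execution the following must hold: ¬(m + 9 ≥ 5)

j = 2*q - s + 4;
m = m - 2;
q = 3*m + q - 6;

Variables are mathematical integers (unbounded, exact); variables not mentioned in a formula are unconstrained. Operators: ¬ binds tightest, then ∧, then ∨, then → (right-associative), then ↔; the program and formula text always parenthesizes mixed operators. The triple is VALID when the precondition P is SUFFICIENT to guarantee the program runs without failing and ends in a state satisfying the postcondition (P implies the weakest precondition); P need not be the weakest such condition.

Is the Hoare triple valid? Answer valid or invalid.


Working backward. After the program, the postcondition ¬(m + 9 ≥ 5) must hold; in canonical form it is ¬(m ≥ -4).
Before q := 3*m + q - 6: ¬(m ≥ -4)
Before m := m - 2: ¬(m ≥ -2)
Before j := 2*q - s + 4: ¬(m ≥ -2)
The weakest precondition is ¬(m ≥ -2).
Check whether m = 5 implies it.
Countermodel: at the initial state m = 5, the precondition holds but the weakest precondition fails.
Answer: invalid


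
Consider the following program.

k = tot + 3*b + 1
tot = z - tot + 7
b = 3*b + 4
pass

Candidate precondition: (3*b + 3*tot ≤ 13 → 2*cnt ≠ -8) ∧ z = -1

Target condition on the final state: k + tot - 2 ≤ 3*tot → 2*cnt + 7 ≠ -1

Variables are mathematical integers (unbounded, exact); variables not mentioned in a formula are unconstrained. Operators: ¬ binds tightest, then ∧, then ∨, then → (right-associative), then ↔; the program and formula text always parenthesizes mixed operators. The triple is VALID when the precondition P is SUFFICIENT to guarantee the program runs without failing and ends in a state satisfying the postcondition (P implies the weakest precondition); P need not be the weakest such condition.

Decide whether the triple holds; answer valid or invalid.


Working backward. After the program, the postcondition k + tot - 2 ≤ 3*tot → 2*cnt + 7 ≠ -1 must hold; in canonical form it is k ≤ 2*tot + 2 → 2*cnt ≠ -8.
Before skip: k ≤ 2*tot + 2 → 2*cnt ≠ -8
Before b := 3*b + 4: k ≤ 2*tot + 2 → 2*cnt ≠ -8
Before tot := z - tot + 7: k + 2*tot ≤ 2*z + 16 → 2*cnt ≠ -8
Before k := tot + 3*b + 1: 3*b + 3*tot ≤ 2*z + 15 → 2*cnt ≠ -8
The weakest precondition is 3*b + 3*tot ≤ 2*z + 15 → 2*cnt ≠ -8.
Check whether (3*b + 3*tot ≤ 13 → 2*cnt ≠ -8) ∧ z = -1 implies it.
Every state satisfying the precondition satisfies the weakest precondition: the implication holds.
Answer: valid


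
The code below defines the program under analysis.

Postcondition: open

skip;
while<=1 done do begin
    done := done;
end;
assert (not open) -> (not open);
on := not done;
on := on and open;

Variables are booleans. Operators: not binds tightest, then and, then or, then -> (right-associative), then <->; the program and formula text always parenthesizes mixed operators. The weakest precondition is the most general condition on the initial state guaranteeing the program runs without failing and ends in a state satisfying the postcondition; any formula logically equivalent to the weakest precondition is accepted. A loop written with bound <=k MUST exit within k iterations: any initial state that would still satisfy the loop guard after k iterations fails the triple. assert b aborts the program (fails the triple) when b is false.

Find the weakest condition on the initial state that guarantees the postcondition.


Working backward. After the program, open must hold.
Before on := on and open: open
Before on := not done: open
Before assert (not open) -> (not open): open
Before the loop (bound <=1), unroll the exhaustion recursion (WP_0 = exit-now case; WP_j = one more guarded iteration, up to j = 1):
  WP_0: (not done) and open
  WP_1: (done -> ((not done) and open)) and ((not done) -> open)
So before the loop: (done -> ((not done) and open)) and ((not done) -> open)
Before skip: (done -> ((not done) and open)) and ((not done) -> open)
Answer: WP = (done -> ((not done) and open)) and ((not done) -> open)


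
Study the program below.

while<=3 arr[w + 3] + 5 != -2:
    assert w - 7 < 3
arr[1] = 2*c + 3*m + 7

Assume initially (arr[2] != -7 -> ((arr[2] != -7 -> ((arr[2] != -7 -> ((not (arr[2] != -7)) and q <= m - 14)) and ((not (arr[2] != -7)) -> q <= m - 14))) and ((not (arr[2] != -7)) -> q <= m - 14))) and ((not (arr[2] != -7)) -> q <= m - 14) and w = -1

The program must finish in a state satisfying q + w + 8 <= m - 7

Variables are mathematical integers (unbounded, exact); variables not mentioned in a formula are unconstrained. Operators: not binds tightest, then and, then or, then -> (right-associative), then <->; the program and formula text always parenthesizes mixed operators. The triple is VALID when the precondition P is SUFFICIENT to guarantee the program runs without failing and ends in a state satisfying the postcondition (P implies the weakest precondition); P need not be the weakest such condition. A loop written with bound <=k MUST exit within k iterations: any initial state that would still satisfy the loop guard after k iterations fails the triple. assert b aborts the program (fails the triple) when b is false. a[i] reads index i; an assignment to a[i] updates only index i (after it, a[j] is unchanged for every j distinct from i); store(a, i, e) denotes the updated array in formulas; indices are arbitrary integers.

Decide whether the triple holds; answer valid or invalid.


Working backward. After the program, the postcondition q + w + 8 <= m - 7 must hold; in canonical form it is q + w <= m - 15.
Before arr[1] := 2*c + 3*m + 7: q + w <= m - 15
Before the loop (bound <=3), unroll the exhaustion recursion (WP_0 = exit-now case; WP_j = one more guarded iteration, up to j = 3):
  WP_0: (not (arr[w + 3] != -7)) and q + w <= m - 15
  WP_1: (arr[w + 3] != -7 -> (w < 10 and (not (arr[w + 3] != -7)) and q + w <= m - 15)) and ((not (arr[w + 3] != -7)) -> q + w <= m - 15)
  WP_2: (arr[w + 3] != -7 -> (w < 10 and (arr[w + 3] != -7 -> (w < 10 and (not (arr[w + 3] != -7)) and q + w <= m - 15)) and ((not (arr[w + 3] != -7)) -> q + w <= m - 15))) and ((not (arr[w + 3] != -7)) -> q + w <= m - 15)
  WP_3: (arr[w + 3] != -7 -> (w < 10 and (arr[w + 3] != -7 -> (w < 10 and (arr[w + 3] != -7 -> (w < 10 and (not (arr[w + 3] != -7)) and q + w <= m - 15)) and ((not (arr[w + 3] != -7)) -> q + w <= m - 15))) and ((not (arr[w + 3] != -7)) -> q + w <= m - 15))) and ((not (arr[w + 3] != -7)) -> q + w <= m - 15)
So before the loop: (arr[w + 3] != -7 -> (w < 10 and (arr[w + 3] != -7 -> (w < 10 and (arr[w + 3] != -7 -> (w < 10 and (not (arr[w + 3] != -7)) and q + w <= m - 15)) and ((not (arr[w + 3] != -7)) -> q + w <= m - 15))) and ((not (arr[w + 3] != -7)) -> q + w <= m - 15))) and ((not (arr[w + 3] != -7)) -> q + w <= m - 15)
The weakest precondition is (arr[w + 3] != -7 -> (w < 10 and (arr[w + 3] != -7 -> (w < 10 and (arr[w + 3] != -7 -> (w < 10 and (not (arr[w + 3] != -7)) and q + w <= m - 15)) and ((not (arr[w + 3] != -7)) -> q + w <= m - 15))) and ((not (arr[w + 3] != -7)) -> q + w <= m - 15))) and ((not (arr[w + 3] != -7)) -> q + w <= m - 15).
Check whether (arr[2] != -7 -> ((arr[2] != -7 -> ((arr[2] != -7 -> ((not (arr[2] != -7)) and q <= m - 14)) and ((not (arr[2] != -7)) -> q <= m - 14))) and ((not (arr[2] != -7)) -> q <= m - 14))) and ((not (arr[2] != -7)) -> q <= m - 14) and w = -1 implies it.
Every state satisfying the precondition satisfies the weakest precondition: the implication holds.
Answer: valid


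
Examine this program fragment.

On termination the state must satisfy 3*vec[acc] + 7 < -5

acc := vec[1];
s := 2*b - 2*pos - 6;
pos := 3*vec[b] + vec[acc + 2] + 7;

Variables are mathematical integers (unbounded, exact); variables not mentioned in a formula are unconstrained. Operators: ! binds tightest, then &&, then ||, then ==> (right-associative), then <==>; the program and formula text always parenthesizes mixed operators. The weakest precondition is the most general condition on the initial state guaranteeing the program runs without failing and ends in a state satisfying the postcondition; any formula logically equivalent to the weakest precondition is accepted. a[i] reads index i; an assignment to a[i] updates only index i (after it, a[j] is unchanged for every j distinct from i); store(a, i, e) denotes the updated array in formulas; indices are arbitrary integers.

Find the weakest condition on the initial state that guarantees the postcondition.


Working backward. After the program, the postcondition 3*vec[acc] + 7 < -5 must hold; in canonical form it is 3*vec[acc] < -12.
Before pos := 3*vec[b] + vec[acc + 2] + 7: 3*vec[acc] < -12
Before s := 2*b - 2*pos - 6: 3*vec[acc] < -12
Before acc := vec[1]: 3*vec[vec[1]] < -12
Answer: WP = 3*vec[vec[1]] < -12


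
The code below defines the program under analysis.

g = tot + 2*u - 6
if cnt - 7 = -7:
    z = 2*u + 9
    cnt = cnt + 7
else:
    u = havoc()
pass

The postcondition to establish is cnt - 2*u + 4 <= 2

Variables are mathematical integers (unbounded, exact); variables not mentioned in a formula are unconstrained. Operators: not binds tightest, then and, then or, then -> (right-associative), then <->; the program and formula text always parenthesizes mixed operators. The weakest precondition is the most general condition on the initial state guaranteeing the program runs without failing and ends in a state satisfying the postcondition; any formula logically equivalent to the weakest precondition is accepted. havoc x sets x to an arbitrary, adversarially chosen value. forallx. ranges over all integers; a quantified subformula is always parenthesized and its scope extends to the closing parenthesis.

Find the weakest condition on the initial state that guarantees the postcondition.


Working backward. After the program, the postcondition cnt - 2*u + 4 <= 2 must hold; in canonical form it is cnt <= 2*u - 2.
Before skip: cnt <= 2*u - 2
Then branch requires cnt <= 2*u - 9; else branch requires forall u_1. cnt <= 2*u_1 - 2.
Before the if: (cnt = 0 -> cnt <= 2*u - 9) and ((not (cnt = 0)) -> (forall u_1. cnt <= 2*u_1 - 2))
Before g := tot + 2*u - 6: (cnt = 0 -> cnt <= 2*u - 9) and ((not (cnt = 0)) -> (forall u_1. cnt <= 2*u_1 - 2))
Answer: WP = (cnt = 0 -> cnt <= 2*u - 9) and ((not (cnt = 0)) -> (forall u_1. cnt <= 2*u_1 - 2))


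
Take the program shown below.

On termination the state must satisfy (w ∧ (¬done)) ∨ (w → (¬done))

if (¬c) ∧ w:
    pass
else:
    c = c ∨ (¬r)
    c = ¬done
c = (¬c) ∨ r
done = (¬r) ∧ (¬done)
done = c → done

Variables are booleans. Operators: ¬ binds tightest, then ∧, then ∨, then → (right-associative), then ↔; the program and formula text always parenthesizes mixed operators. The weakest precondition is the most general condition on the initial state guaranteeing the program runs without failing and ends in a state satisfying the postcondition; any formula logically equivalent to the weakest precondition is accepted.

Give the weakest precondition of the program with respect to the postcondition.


Working backward. After the program, (w ∧ (¬done)) ∨ (w → (¬done)) must hold.
Before done := c → done: (w ∧ (¬(c → done))) ∨ (w → (¬(c → done)))
Before done := (¬r) ∧ (¬done): (w ∧ (¬(c → ((¬r) ∧ (¬done))))) ∨ (w → (¬(c → ((¬r) ∧ (¬done)))))
Before c := (¬c) ∨ r: (w ∧ (¬(((¬c) ∨ r) → ((¬r) ∧ (¬done))))) ∨ (w → (¬(((¬c) ∨ r) → ((¬r) ∧ (¬done)))))
Then branch requires (w ∧ (¬(((¬c) ∨ r) → ((¬r) ∧ (¬done))))) ∨ (w → (¬(((¬c) ∨ r) → ((¬r) ∧ (¬done))))); else branch requires (w ∧ (¬((done ∨ r) → ((¬r) ∧ (¬done))))) ∨ (w → (¬((done ∨ r) → ((¬r) ∧ (¬done))))).
Before the if: (((¬c) ∧ w) → ((w ∧ (¬(((¬c) ∨ r) → ((¬r) ∧ (¬done))))) ∨ (w → (¬(((¬c) ∨ r) → ((¬r) ∧ (¬done))))))) ∧ ((¬((¬c) ∧ w)) → ((w ∧ (¬((done ∨ r) → ((¬r) ∧ (¬done))))) ∨ (w → (¬((done ∨ r) → ((¬r) ∧ (¬done)))))))
Answer: WP = (((¬c) ∧ w) → ((w ∧ (¬(((¬c) ∨ r) → ((¬r) ∧ (¬done))))) ∨ (w → (¬(((¬c) ∨ r) → ((¬r) ∧ (¬done))))))) ∧ ((¬((¬c) ∧ w)) → ((w ∧ (¬((done ∨ r) → ((¬r) ∧ (¬done))))) ∨ (w → (¬((done ∨ r) → ((¬r) ∧ (¬done)))))))


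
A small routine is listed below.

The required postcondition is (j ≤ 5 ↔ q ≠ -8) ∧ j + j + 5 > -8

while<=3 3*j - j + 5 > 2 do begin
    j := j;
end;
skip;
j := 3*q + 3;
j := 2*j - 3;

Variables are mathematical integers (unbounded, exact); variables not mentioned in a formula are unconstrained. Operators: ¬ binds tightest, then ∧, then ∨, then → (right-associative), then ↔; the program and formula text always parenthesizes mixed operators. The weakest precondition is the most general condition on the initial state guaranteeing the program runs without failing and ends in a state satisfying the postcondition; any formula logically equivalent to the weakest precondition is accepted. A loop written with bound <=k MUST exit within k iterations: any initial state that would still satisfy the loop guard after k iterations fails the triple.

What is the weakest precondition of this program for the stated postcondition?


Working backward. After the program, the postcondition (j ≤ 5 ↔ q ≠ -8) ∧ j + j + 5 > -8 must hold; in canonical form it is (j ≤ 5 ↔ q ≠ -8) ∧ 2*j > -13.
Before j := 2*j - 3: (2*j ≤ 8 ↔ q ≠ -8) ∧ 4*j > -7
Before j := 3*q + 3: (6*q ≤ 2 ↔ q ≠ -8) ∧ 12*q > -19
Before skip: (6*q ≤ 2 ↔ q ≠ -8) ∧ 12*q > -19
Before the loop (bound <=3), unroll the exhaustion recursion (WP_0 = exit-now case; WP_j = one more guarded iteration, up to j = 3):
  WP_0: (¬(2*j > -3)) ∧ (6*q ≤ 2 ↔ q ≠ -8) ∧ 12*q > -19
  WP_1: (2*j > -3 → ((¬(2*j > -3)) ∧ (6*q ≤ 2 ↔ q ≠ -8) ∧ 12*q > -19)) ∧ ((¬(2*j > -3)) → ((6*q ≤ 2 ↔ q ≠ -8) ∧ 12*q > -19))
  WP_2: (2*j > -3 → ((2*j > -3 → ((¬(2*j > -3)) ∧ (6*q ≤ 2 ↔ q ≠ -8) ∧ 12*q > -19)) ∧ ((¬(2*j > -3)) → ((6*q ≤ 2 ↔ q ≠ -8) ∧ 12*q > -19)))) ∧ ((¬(2*j > -3)) → ((6*q ≤ 2 ↔ q ≠ -8) ∧ 12*q > -19))
  WP_3: (2*j > -3 → ((2*j > -3 → ((2*j > -3 → ((¬(2*j > -3)) ∧ (6*q ≤ 2 ↔ q ≠ -8) ∧ 12*q > -19)) ∧ ((¬(2*j > -3)) → ((6*q ≤ 2 ↔ q ≠ -8) ∧ 12*q > -19)))) ∧ ((¬(2*j > -3)) → ((6*q ≤ 2 ↔ q ≠ -8) ∧ 12*q > -19)))) ∧ ((¬(2*j > -3)) → ((6*q ≤ 2 ↔ q ≠ -8) ∧ 12*q > -19))
So before the loop: (2*j > -3 → ((2*j > -3 → ((2*j > -3 → ((¬(2*j > -3)) ∧ (6*q ≤ 2 ↔ q ≠ -8) ∧ 12*q > -19)) ∧ ((¬(2*j > -3)) → ((6*q ≤ 2 ↔ q ≠ -8) ∧ 12*q > -19)))) ∧ ((¬(2*j > -3)) → ((6*q ≤ 2 ↔ q ≠ -8) ∧ 12*q > -19)))) ∧ ((¬(2*j > -3)) → ((6*q ≤ 2 ↔ q ≠ -8) ∧ 12*q > -19))
Answer: WP = (2*j > -3 → ((2*j > -3 → ((2*j > -3 → ((¬(2*j > -3)) ∧ (6*q ≤ 2 ↔ q ≠ -8) ∧ 12*q > -19)) ∧ ((¬(2*j > -3)) → ((6*q ≤ 2 ↔ q ≠ -8) ∧ 12*q > -19)))) ∧ ((¬(2*j > -3)) → ((6*q ≤ 2 ↔ q ≠ -8) ∧ 12*q > -19)))) ∧ ((¬(2*j > -3)) → ((6*q ≤ 2 ↔ q ≠ -8) ∧ 12*q > -19))


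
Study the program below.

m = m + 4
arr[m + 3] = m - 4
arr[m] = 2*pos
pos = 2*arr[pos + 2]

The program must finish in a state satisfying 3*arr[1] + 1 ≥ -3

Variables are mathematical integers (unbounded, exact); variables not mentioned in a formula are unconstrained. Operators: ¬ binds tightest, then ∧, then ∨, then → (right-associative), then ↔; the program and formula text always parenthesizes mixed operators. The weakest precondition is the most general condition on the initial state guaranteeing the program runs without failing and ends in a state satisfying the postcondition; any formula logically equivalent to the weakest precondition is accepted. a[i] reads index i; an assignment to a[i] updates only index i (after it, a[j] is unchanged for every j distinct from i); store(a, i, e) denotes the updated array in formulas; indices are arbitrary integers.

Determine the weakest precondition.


Working backward. After the program, the postcondition 3*arr[1] + 1 ≥ -3 must hold; in canonical form it is 3*arr[1] ≥ -4.
Before pos := 2*arr[pos + 2]: 3*arr[1] ≥ -4
Before arr[m] := 2*pos: 3*store(arr, m, 2*pos)[1] ≥ -4
Before arr[m + 3] := m - 4: 3*store(store(arr, m + 3, m - 4), m, 2*pos)[1] ≥ -4
Before m := m + 4: 3*store(store(arr, m + 7, m), m + 4, 2*pos)[1] ≥ -4
Answer: WP = 3*store(store(arr, m + 7, m), m + 4, 2*pos)[1] ≥ -4


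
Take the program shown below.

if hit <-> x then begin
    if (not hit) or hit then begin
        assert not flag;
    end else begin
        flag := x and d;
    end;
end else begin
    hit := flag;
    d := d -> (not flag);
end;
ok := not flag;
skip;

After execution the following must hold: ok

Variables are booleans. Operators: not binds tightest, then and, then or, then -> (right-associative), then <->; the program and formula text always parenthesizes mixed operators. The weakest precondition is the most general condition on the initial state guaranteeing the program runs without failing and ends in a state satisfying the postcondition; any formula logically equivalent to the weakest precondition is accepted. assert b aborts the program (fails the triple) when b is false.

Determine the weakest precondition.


Working backward. After the program, ok must hold.
Before skip: ok
Before ok := not flag: not flag
Then branch requires not flag; else branch requires not flag.
Before the if: ((hit <-> x) -> (not flag)) and ((not (hit <-> x)) -> (not flag))
Answer: WP = ((hit <-> x) -> (not flag)) and ((not (hit <-> x)) -> (not flag))


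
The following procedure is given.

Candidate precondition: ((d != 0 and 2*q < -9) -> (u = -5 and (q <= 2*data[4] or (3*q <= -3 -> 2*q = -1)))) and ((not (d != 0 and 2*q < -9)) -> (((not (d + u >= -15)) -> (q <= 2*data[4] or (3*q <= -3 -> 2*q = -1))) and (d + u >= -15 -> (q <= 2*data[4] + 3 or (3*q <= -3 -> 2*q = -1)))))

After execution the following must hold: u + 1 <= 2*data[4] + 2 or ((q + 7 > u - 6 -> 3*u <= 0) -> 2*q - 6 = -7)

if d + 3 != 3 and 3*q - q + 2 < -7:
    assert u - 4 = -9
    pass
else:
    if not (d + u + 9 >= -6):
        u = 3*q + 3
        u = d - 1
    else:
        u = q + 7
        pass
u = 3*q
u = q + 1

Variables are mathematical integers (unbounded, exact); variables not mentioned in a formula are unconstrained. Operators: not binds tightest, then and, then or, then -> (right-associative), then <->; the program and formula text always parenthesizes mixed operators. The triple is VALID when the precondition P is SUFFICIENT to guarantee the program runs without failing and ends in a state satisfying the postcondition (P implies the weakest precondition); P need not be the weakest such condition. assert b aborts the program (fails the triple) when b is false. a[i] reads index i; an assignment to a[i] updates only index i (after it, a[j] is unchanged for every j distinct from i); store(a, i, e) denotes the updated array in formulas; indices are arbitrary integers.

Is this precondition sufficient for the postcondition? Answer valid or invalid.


Working backward. After the program, the postcondition u + 1 <= 2*data[4] + 2 or ((q + 7 > u - 6 -> 3*u <= 0) -> 2*q - 6 = -7) must hold; in canonical form it is u <= 2*data[4] + 1 or ((q > u - 13 -> 3*u <= 0) -> 2*q = -1).
Before u := q + 1: q <= 2*data[4] or (3*q <= -3 -> 2*q = -1)
Before u := 3*q: q <= 2*data[4] or (3*q <= -3 -> 2*q = -1)
Then branch requires u = -5 and (q <= 2*data[4] or (3*q <= -3 -> 2*q = -1)); else branch requires ((not (d + u >= -15)) -> (q <= 2*data[4] or (3*q <= -3 -> 2*q = -1))) and (d + u >= -15 -> (q <= 2*data[4] or (3*q <= -3 -> 2*q = -1))).
Before the if: ((d != 0 and 2*q < -9) -> (u = -5 and (q <= 2*data[4] or (3*q <= -3 -> 2*q = -1)))) and ((not (d != 0 and 2*q < -9)) -> (((not (d + u >= -15)) -> (q <= 2*data[4] or (3*q <= -3 -> 2*q = -1))) and (d + u >= -15 -> (q <= 2*data[4] or (3*q <= -3 -> 2*q = -1)))))
The weakest precondition is ((d != 0 and 2*q < -9) -> (u = -5 and (q <= 2*data[4] or (3*q <= -3 -> 2*q = -1)))) and ((not (d != 0 and 2*q < -9)) -> (((not (d + u >= -15)) -> (q <= 2*data[4] or (3*q <= -3 -> 2*q = -1))) and (d + u >= -15 -> (q <= 2*data[4] or (3*q <= -3 -> 2*q = -1))))).
Check whether ((d != 0 and 2*q < -9) -> (u = -5 and (q <= 2*data[4] or (3*q <= -3 -> 2*q = -1)))) and ((not (d != 0 and 2*q < -9)) -> (((not (d + u >= -15)) -> (q <= 2*data[4] or (3*q <= -3 -> 2*q = -1))) and (d + u >= -15 -> (q <= 2*data[4] + 3 or (3*q <= -3 -> 2*q = -1))))) implies it.
Countermodel: at the initial state d = 0, data = {[4] = -1, elsewhere -1}, q = -1, u = -15, the precondition holds but the weakest precondition fails.
Answer: invalid


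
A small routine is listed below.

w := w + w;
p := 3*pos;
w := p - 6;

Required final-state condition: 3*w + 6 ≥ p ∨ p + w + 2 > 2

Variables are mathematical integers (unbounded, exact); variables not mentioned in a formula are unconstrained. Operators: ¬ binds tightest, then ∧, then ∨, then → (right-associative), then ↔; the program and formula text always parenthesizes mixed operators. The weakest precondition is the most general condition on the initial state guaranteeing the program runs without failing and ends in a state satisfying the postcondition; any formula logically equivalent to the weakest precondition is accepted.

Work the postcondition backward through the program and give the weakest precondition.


Working backward. After the program, the postcondition 3*w + 6 ≥ p ∨ p + w + 2 > 2 must hold; in canonical form it is 3*w ≥ p - 6 ∨ p + w > 0.
Before w := p - 6: 2*p ≥ 12 ∨ 2*p > 6
Before p := 3*pos: 6*pos ≥ 12 ∨ 6*pos > 6
Before w := w + w: 6*pos ≥ 12 ∨ 6*pos > 6
Answer: WP = 6*pos ≥ 12 ∨ 6*pos > 6
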